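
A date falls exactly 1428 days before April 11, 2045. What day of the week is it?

First find the weekday of Apr 11, 2045. Doomsday rule: the anchor day for the 2000s is Tuesday. For year 45: 45÷12 = 3 r 9, and 9÷4 = 2, so 3+9+2 = 14.
Tuesday + 14 ≡ Tuesday — that's 2045's doomsday.
In April the doomsday date is Apr 4.
Apr 11 is 7 days after Apr 4; 7 mod 7 = 0, so Tuesday + 0 = Tuesday.
1428 mod 7 = 0, so 1428 days before a Tuesday is Tuesday − 0 = Tuesday.

Tuesday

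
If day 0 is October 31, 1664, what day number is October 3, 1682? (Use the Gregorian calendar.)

6546

Oct 31, 1664 → Oct 31, 1665: 365 days.
Oct 31, 1665 → Oct 31, 1666: 365 days.
Oct 31, 1666 → Oct 31, 1667: 365 days.
Oct 31, 1667 → Oct 31, 1668: 366 days (Feb 29, 1668 is in that span).
Oct 31, 1668 → Oct 31, 1669: 365 days.
Oct 31, 1669 → Oct 31, 1670: 365 days.
Oct 31, 1670 → Oct 31, 1671: 365 days.
Oct 31, 1671 → Oct 31, 1672: 366 days (Feb 29, 1672 is in that span).
Oct 31, 1672 → Oct 31, 1673: 365 days.
Oct 31, 1673 → Oct 31, 1674: 365 days.
Oct 31, 1674 → Oct 31, 1675: 365 days.
Oct 31, 1675 → Oct 31, 1676: 366 days (Feb 29, 1676 is in that span).
Oct 31, 1676 → Oct 31, 1677: 365 days.
Oct 31, 1677 → Oct 31, 1678: 365 days.
Oct 31, 1678 → Oct 31, 1679: 365 days.
Oct 31, 1679 → Oct 31, 1680: 366 days (Feb 29, 1680 is in that span).
Oct 31, 1680 → Oct 31, 1681: 365 days.
Oct 31, 1681 → Nov 30, 1681: 30 days (October has 31).
Nov 30, 1681 → Dec 30, 1681: 30 days (November has 30).
Dec 30, 1681 → Jan 30, 1682: 31 days (December has 31).
Jan 30, 1682 → Feb 28, 1682: 29 days (January has 31).
Feb 28, 1682 → Mar 28, 1682: 28 days (February has 28).
Mar 28, 1682 → Apr 28, 1682: 31 days (March has 31).
Apr 28, 1682 → May 28, 1682: 30 days (April has 30).
May 28, 1682 → Jun 28, 1682: 31 days (May has 31).
Jun 28, 1682 → Jul 28, 1682: 30 days (June has 30).
Jul 28, 1682 → Aug 28, 1682: 31 days (July has 31).
Aug 28, 1682 → Sep 28, 1682: 31 days (August has 31).
Sep 28, 1682 → Oct 3, 1682: 5 days.
Total: 6546 days.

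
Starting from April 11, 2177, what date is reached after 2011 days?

+365 (one year) → Apr 11, 2178 (1646 left).
+365 (one year) → Apr 11, 2179 (1281 left).
+366 (one year; includes Feb 29, 2180) → Apr 11, 2180 (915 left).
+365 (one year) → Apr 11, 2181 (550 left).
+365 (one year) → Apr 11, 2182 (185 left).
Apr has 30 days: +20 → May 1, 2182 (165 left).
May has 31 days: +31 → Jun 1, 2182 (134 left).
Jun has 30 days: +30 → Jul 1, 2182 (104 left).
Jul has 31 days: +31 → Aug 1, 2182 (73 left).
Aug has 31 days: +31 → Sep 1, 2182 (42 left).
Sep has 30 days: +30 → Oct 1, 2182 (12 left).
+12 → Oct 13, 2182.

October 13, 2182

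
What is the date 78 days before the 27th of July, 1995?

May 10, 1995

−27 → Jun 30, 1995 (end of Jun, 30 days; 51 left).
−30 → May 31, 1995 (end of May, 31 days; 21 left).
−21 → May 10, 1995.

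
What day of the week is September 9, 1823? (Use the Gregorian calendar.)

Tuesday

Doomsday rule: the anchor day for the 1800s is Friday. For year 23: 23÷12 = 1 r 11, and 11÷4 = 2, so 1+11+2 = 14.
Friday + 14 ≡ Friday — that's 1823's doomsday.
In September the doomsday date is Sep 5.
Sep 9 is 4 days after Sep 5; 4 mod 7 = 4, so Friday + 4 = Tuesday.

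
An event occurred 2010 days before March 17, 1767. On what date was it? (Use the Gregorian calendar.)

September 14, 1761

−365 (one year) → Mar 17, 1766 (1645 left).
−365 (one year) → Mar 17, 1765 (1280 left).
−365 (one year) → Mar 17, 1764 (915 left).
−366 (one year; includes Feb 29, 1764) → Mar 17, 1763 (549 left).
−365 (one year) → Mar 17, 1762 (184 left).
−17 → Feb 28, 1762 (end of Feb, 28 days; 167 left).
−28 → Jan 31, 1762 (end of Jan, 31 days; 139 left).
−31 → Dec 31, 1761 (end of Dec, 31 days; 108 left).
−31 → Nov 30, 1761 (end of Nov, 30 days; 77 left).
−30 → Oct 31, 1761 (end of Oct, 31 days; 47 left).
−31 → Sep 30, 1761 (end of Sep, 30 days; 16 left).
−16 → Sep 14, 1761.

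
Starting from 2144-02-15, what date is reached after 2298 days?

+366 (one year; includes Feb 29, 2144) → Feb 15, 2145 (1932 left).
+365 (one year) → Feb 15, 2146 (1567 left).
+365 (one year) → Feb 15, 2147 (1202 left).
+365 (one year) → Feb 15, 2148 (837 left).
+366 (one year; includes Feb 29, 2148) → Feb 15, 2149 (471 left).
+365 (one year) → Feb 15, 2150 (106 left).
Feb has 28 days: +14 → Mar 1, 2150 (92 left).
Mar has 31 days: +31 → Apr 1, 2150 (61 left).
Apr has 30 days: +30 → May 1, 2150 (31 left).
May has 31 days: +31 → Jun 1, 2150 (0 left).

June 1, 2150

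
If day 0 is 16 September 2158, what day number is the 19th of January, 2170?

4143

Sep 16, 2158 → Sep 16, 2159: 365 days.
Sep 16, 2159 → Sep 16, 2160: 366 days (Feb 29, 2160 is in that span).
Sep 16, 2160 → Sep 16, 2161: 365 days.
Sep 16, 2161 → Sep 16, 2162: 365 days.
Sep 16, 2162 → Sep 16, 2163: 365 days.
Sep 16, 2163 → Sep 16, 2164: 366 days (Feb 29, 2164 is in that span).
Sep 16, 2164 → Sep 16, 2165: 365 days.
Sep 16, 2165 → Sep 16, 2166: 365 days.
Sep 16, 2166 → Sep 16, 2167: 365 days.
Sep 16, 2167 → Sep 16, 2168: 366 days (Feb 29, 2168 is in that span).
Sep 16, 2168 → Sep 16, 2169: 365 days.
Sep 16, 2169 → Oct 16, 2169: 30 days (September has 30).
Oct 16, 2169 → Nov 16, 2169: 31 days (October has 31).
Nov 16, 2169 → Dec 16, 2169: 30 days (November has 30).
Dec 16, 2169 → Jan 16, 2170: 31 days (December has 31).
Jan 16, 2170 → Jan 19, 2170: 3 days.
Total: 4143 days.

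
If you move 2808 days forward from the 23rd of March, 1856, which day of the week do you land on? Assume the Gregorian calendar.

First find the weekday of Mar 23, 1856. Doomsday rule: the anchor day for the 1800s is Friday. For year 56: 56÷12 = 4 r 8, and 8÷4 = 2, so 4+8+2 = 14.
Friday + 14 ≡ Friday — that's 1856's doomsday.
In March the doomsday date is Mar 14.
Mar 23 is 9 days after Mar 14; 9 mod 7 = 2, so Friday + 2 = Sunday.
2808 mod 7 = 1, so 2808 days after a Sunday is Sunday + 1 = Monday.

Monday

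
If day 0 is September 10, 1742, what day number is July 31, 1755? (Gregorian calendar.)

4707

Sep 10, 1742 → Sep 10, 1743: 365 days.
Sep 10, 1743 → Sep 10, 1744: 366 days (Feb 29, 1744 is in that span).
Sep 10, 1744 → Sep 10, 1745: 365 days.
Sep 10, 1745 → Sep 10, 1746: 365 days.
Sep 10, 1746 → Sep 10, 1747: 365 days.
Sep 10, 1747 → Sep 10, 1748: 366 days (Feb 29, 1748 is in that span).
Sep 10, 1748 → Sep 10, 1749: 365 days.
Sep 10, 1749 → Sep 10, 1750: 365 days.
Sep 10, 1750 → Sep 10, 1751: 365 days.
Sep 10, 1751 → Sep 10, 1752: 366 days (Feb 29, 1752 is in that span).
Sep 10, 1752 → Sep 10, 1753: 365 days.
Sep 10, 1753 → Sep 10, 1754: 365 days.
Sep 10, 1754 → Oct 10, 1754: 30 days (September has 30).
Oct 10, 1754 → Nov 10, 1754: 31 days (October has 31).
Nov 10, 1754 → Dec 10, 1754: 30 days (November has 30).
Dec 10, 1754 → Jan 10, 1755: 31 days (December has 31).
Jan 10, 1755 → Feb 10, 1755: 31 days (January has 31).
Feb 10, 1755 → Mar 10, 1755: 28 days (February has 28).
Mar 10, 1755 → Apr 10, 1755: 31 days (March has 31).
Apr 10, 1755 → May 10, 1755: 30 days (April has 30).
May 10, 1755 → Jun 10, 1755: 31 days (May has 31).
Jun 10, 1755 → Jul 10, 1755: 30 days (June has 30).
Jul 10, 1755 → Jul 31, 1755: 21 days.
Total: 4707 days.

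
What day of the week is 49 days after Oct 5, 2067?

Wednesday

Oct 5, 2067 is a Wednesday.
49 mod 7 = 0, so 49 days after a Wednesday is Wednesday + 0 = Wednesday.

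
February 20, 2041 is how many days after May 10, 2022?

May 10, 2022 → May 10, 2023: 365 days.
May 10, 2023 → May 10, 2024: 366 days (Feb 29, 2024 is in that span).
May 10, 2024 → May 10, 2025: 365 days.
May 10, 2025 → May 10, 2026: 365 days.
May 10, 2026 → May 10, 2027: 365 days.
May 10, 2027 → May 10, 2028: 366 days (Feb 29, 2028 is in that span).
May 10, 2028 → May 10, 2029: 365 days.
May 10, 2029 → May 10, 2030: 365 days.
May 10, 2030 → May 10, 2031: 365 days.
May 10, 2031 → May 10, 2032: 366 days (Feb 29, 2032 is in that span).
May 10, 2032 → May 10, 2033: 365 days.
May 10, 2033 → May 10, 2034: 365 days.
May 10, 2034 → May 10, 2035: 365 days.
May 10, 2035 → May 10, 2036: 366 days (Feb 29, 2036 is in that span).
May 10, 2036 → May 10, 2037: 365 days.
May 10, 2037 → May 10, 2038: 365 days.
May 10, 2038 → May 10, 2039: 365 days.
May 10, 2039 → May 10, 2040: 366 days (Feb 29, 2040 is in that span).
May 10, 2040 → Jun 10, 2040: 31 days (May has 31).
Jun 10, 2040 → Jul 10, 2040: 30 days (June has 30).
Jul 10, 2040 → Aug 10, 2040: 31 days (July has 31).
Aug 10, 2040 → Sep 10, 2040: 31 days (August has 31).
Sep 10, 2040 → Oct 10, 2040: 30 days (September has 30).
Oct 10, 2040 → Nov 10, 2040: 31 days (October has 31).
Nov 10, 2040 → Dec 10, 2040: 30 days (November has 30).
Dec 10, 2040 → Jan 10, 2041: 31 days (December has 31).
Jan 10, 2041 → Feb 10, 2041: 31 days (January has 31).
Feb 10, 2041 → Feb 20, 2041: 10 days.
Total: 6861 days.

6861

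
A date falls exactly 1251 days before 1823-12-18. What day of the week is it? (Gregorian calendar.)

Saturday

Dec 18, 1823 is a Thursday.
1251 mod 7 = 5, so 1251 days before a Thursday is Thursday − 5 = Saturday.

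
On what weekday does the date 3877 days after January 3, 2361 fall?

Monday

Jan 3, 2361 is a Tuesday.
3877 mod 7 = 6, so 3877 days after a Tuesday is Tuesday + 6 = Monday.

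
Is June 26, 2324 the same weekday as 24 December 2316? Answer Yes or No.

No

From Dec 24, 2316 to Jun 26, 2324 is 2741 days.
2741 mod 7 = 4, so they are different weekdays.
(Dec 24, 2316 is a Sunday; Jun 26, 2324 is a Thursday.)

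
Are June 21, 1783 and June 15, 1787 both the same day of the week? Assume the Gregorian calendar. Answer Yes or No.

No

From Jun 21, 1783 to Jun 15, 1787 is 1455 days.
1455 mod 7 = 6, so they are different weekdays.
(Jun 21, 1783 is a Saturday; Jun 15, 1787 is a Friday.)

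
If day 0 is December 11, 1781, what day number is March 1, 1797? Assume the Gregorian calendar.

Dec 11, 1781 → Dec 11, 1782: 365 days.
Dec 11, 1782 → Dec 11, 1783: 365 days.
Dec 11, 1783 → Dec 11, 1784: 366 days (Feb 29, 1784 is in that span).
Dec 11, 1784 → Dec 11, 1785: 365 days.
Dec 11, 1785 → Dec 11, 1786: 365 days.
Dec 11, 1786 → Dec 11, 1787: 365 days.
Dec 11, 1787 → Dec 11, 1788: 366 days (Feb 29, 1788 is in that span).
Dec 11, 1788 → Dec 11, 1789: 365 days.
Dec 11, 1789 → Dec 11, 1790: 365 days.
Dec 11, 1790 → Dec 11, 1791: 365 days.
Dec 11, 1791 → Dec 11, 1792: 366 days (Feb 29, 1792 is in that span).
Dec 11, 1792 → Dec 11, 1793: 365 days.
Dec 11, 1793 → Dec 11, 1794: 365 days.
Dec 11, 1794 → Dec 11, 1795: 365 days.
Dec 11, 1795 → Dec 11, 1796: 366 days (Feb 29, 1796 is in that span).
Dec 11, 1796 → Jan 11, 1797: 31 days (December has 31).
Jan 11, 1797 → Feb 11, 1797: 31 days (January has 31).
Feb 11, 1797 → Mar 1, 1797: 18 days.
Total: 5559 days.

5559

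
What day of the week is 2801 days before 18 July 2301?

Wednesday

Jul 18, 2301 is a Thursday.
2801 mod 7 = 1, so 2801 days before a Thursday is Thursday − 1 = Wednesday.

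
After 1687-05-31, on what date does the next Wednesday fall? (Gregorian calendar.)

June 4, 1687

May 31, 1687 is a Saturday.
From Saturday to the next Wednesday is 4 days.
May 31, 1687 + 4 = Jun 4, 1687.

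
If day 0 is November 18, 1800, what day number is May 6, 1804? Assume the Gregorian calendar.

1265

Nov 18, 1800 → Nov 18, 1801: 365 days.
Nov 18, 1801 → Nov 18, 1802: 365 days.
Nov 18, 1802 → Nov 18, 1803: 365 days.
Nov 18, 1803 → Dec 18, 1803: 30 days (November has 30).
Dec 18, 1803 → Jan 18, 1804: 31 days (December has 31).
Jan 18, 1804 → Feb 18, 1804: 31 days (January has 31).
Feb 18, 1804 → Mar 18, 1804: 29 days (February has 29).
Mar 18, 1804 → Apr 18, 1804: 31 days (March has 31).
Apr 18, 1804 → May 6, 1804: 18 days.
Total: 1265 days.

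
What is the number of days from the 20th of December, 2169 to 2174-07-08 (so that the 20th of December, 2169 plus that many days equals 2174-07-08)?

1661

Dec 20, 2169 → Dec 20, 2170: 365 days.
Dec 20, 2170 → Dec 20, 2171: 365 days.
Dec 20, 2171 → Dec 20, 2172: 366 days (Feb 29, 2172 is in that span).
Dec 20, 2172 → Dec 20, 2173: 365 days.
Dec 20, 2173 → Jan 20, 2174: 31 days (December has 31).
Jan 20, 2174 → Feb 20, 2174: 31 days (January has 31).
Feb 20, 2174 → Mar 20, 2174: 28 days (February has 28).
Mar 20, 2174 → Apr 20, 2174: 31 days (March has 31).
Apr 20, 2174 → May 20, 2174: 30 days (April has 30).
May 20, 2174 → Jun 20, 2174: 31 days (May has 31).
Jun 20, 2174 → Jul 8, 2174: 18 days.
Total: 1661 days.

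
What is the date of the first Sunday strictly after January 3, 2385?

January 6, 2385

Jan 3, 2385 is a Thursday.
From Thursday to the next Sunday is 3 days.
Jan 3, 2385 + 3 = Jan 6, 2385.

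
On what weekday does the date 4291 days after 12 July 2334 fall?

Thursday

First find the weekday of Jul 12, 2334. Doomsday rule: the anchor day for the 2300s is Wednesday. For year 34: 34÷12 = 2 r 10, and 10÷4 = 2, so 2+10+2 = 14.
Wednesday + 14 ≡ Wednesday — that's 2334's doomsday.
In July the doomsday date is Jul 11.
Jul 12 is 1 day after Jul 11; 1 mod 7 = 1, so Wednesday + 1 = Thursday.
4291 mod 7 = 0, so 4291 days after a Thursday is Thursday + 0 = Thursday.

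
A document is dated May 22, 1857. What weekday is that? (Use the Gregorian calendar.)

Friday

January 1, 1857 is a Thursday.
Jan 1, 1857 → Feb 1, 1857: 31 days (January has 31).
Feb 1, 1857 → Mar 1, 1857: 28 days (February has 28).
Mar 1, 1857 → Apr 1, 1857: 31 days (March has 31).
Apr 1, 1857 → May 1, 1857: 30 days (April has 30).
May 1, 1857 → May 22, 1857: 21 days.
Total: 141 days.
141 mod 7 = 1, so Thursday + 1 = Friday.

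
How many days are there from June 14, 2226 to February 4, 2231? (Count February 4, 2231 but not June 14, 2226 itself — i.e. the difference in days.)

1696

Jun 14, 2226 → Jun 14, 2227: 365 days.
Jun 14, 2227 → Jun 14, 2228: 366 days (Feb 29, 2228 is in that span).
Jun 14, 2228 → Jun 14, 2229: 365 days.
Jun 14, 2229 → Jun 14, 2230: 365 days.
Jun 14, 2230 → Jul 14, 2230: 30 days (June has 30).
Jul 14, 2230 → Aug 14, 2230: 31 days (July has 31).
Aug 14, 2230 → Sep 14, 2230: 31 days (August has 31).
Sep 14, 2230 → Oct 14, 2230: 30 days (September has 30).
Oct 14, 2230 → Nov 14, 2230: 31 days (October has 31).
Nov 14, 2230 → Dec 14, 2230: 30 days (November has 30).
Dec 14, 2230 → Jan 14, 2231: 31 days (December has 31).
Jan 14, 2231 → Feb 4, 2231: 21 days.
Total: 1696 days.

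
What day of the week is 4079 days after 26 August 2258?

First find the weekday of Aug 26, 2258. Doomsday rule: the anchor day for the 2200s is Friday. For year 58: 58÷12 = 4 r 10, and 10÷4 = 2, so 4+10+2 = 16.
Friday + 16 ≡ Sunday — that's 2258's doomsday.
In August the doomsday date is Aug 8.
Aug 26 is 18 days after Aug 8; 18 mod 7 = 4, so Sunday + 4 = Thursday.
4079 mod 7 = 5, so 4079 days after a Thursday is Thursday + 5 = Tuesday.

Tuesday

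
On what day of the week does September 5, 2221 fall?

Wednesday

Doomsday rule: the anchor day for the 2200s is Friday. For year 21: 21÷12 = 1 r 9, and 9÷4 = 2, so 1+9+2 = 12.
Friday + 12 ≡ Wednesday — that's 2221's doomsday.
In September the doomsday date is Sep 5.
Sep 5 is the doomsday itself: Wednesday.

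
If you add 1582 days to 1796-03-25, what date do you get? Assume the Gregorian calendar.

July 25, 1800

+365 (one year) → Mar 25, 1797 (1217 left).
+365 (one year) → Mar 25, 1798 (852 left).
+365 (one year) → Mar 25, 1799 (487 left).
+365 (one year) → Mar 25, 1800 (122 left).
Mar has 31 days: +7 → Apr 1, 1800 (115 left).
Apr has 30 days: +30 → May 1, 1800 (85 left).
May has 31 days: +31 → Jun 1, 1800 (54 left).
Jun has 30 days: +30 → Jul 1, 1800 (24 left).
+24 → Jul 25, 1800.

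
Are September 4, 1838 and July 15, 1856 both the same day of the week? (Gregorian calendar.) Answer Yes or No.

Yes

From Sep 4, 1838 to Jul 15, 1856 is 6524 days.
6524 mod 7 = 0, so they are the same weekday.
(Sep 4, 1838 is a Tuesday; Jul 15, 1856 is a Tuesday.)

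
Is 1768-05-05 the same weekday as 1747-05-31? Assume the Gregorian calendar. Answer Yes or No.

From May 31, 1747 to May 5, 1768 is 7645 days.
7645 mod 7 = 1, so they are different weekdays.
(May 31, 1747 is a Wednesday; May 5, 1768 is a Thursday.)

No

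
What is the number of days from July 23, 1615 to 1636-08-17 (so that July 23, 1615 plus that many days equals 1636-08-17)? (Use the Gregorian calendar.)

7696

Jul 23, 1615 → Jul 23, 1616: 366 days (Feb 29, 1616 is in that span).
Jul 23, 1616 → Jul 23, 1617: 365 days.
Jul 23, 1617 → Jul 23, 1618: 365 days.
Jul 23, 1618 → Jul 23, 1619: 365 days.
Jul 23, 1619 → Jul 23, 1620: 366 days (Feb 29, 1620 is in that span).
Jul 23, 1620 → Jul 23, 1621: 365 days.
Jul 23, 1621 → Jul 23, 1622: 365 days.
Jul 23, 1622 → Jul 23, 1623: 365 days.
Jul 23, 1623 → Jul 23, 1624: 366 days (Feb 29, 1624 is in that span).
Jul 23, 1624 → Jul 23, 1625: 365 days.
Jul 23, 1625 → Jul 23, 1626: 365 days.
Jul 23, 1626 → Jul 23, 1627: 365 days.
Jul 23, 1627 → Jul 23, 1628: 366 days (Feb 29, 1628 is in that span).
Jul 23, 1628 → Jul 23, 1629: 365 days.
Jul 23, 1629 → Jul 23, 1630: 365 days.
Jul 23, 1630 → Jul 23, 1631: 365 days.
Jul 23, 1631 → Jul 23, 1632: 366 days (Feb 29, 1632 is in that span).
Jul 23, 1632 → Jul 23, 1633: 365 days.
Jul 23, 1633 → Jul 23, 1634: 365 days.
Jul 23, 1634 → Jul 23, 1635: 365 days.
Jul 23, 1635 → Aug 23, 1635: 31 days (July has 31).
Aug 23, 1635 → Sep 23, 1635: 31 days (August has 31).
Sep 23, 1635 → Oct 23, 1635: 30 days (September has 30).
Oct 23, 1635 → Nov 23, 1635: 31 days (October has 31).
Nov 23, 1635 → Dec 23, 1635: 30 days (November has 30).
Dec 23, 1635 → Jan 23, 1636: 31 days (December has 31).
Jan 23, 1636 → Feb 23, 1636: 31 days (January has 31).
Feb 23, 1636 → Mar 23, 1636: 29 days (February has 29).
Mar 23, 1636 → Apr 23, 1636: 31 days (March has 31).
Apr 23, 1636 → May 23, 1636: 30 days (April has 30).
May 23, 1636 → Jun 23, 1636: 31 days (May has 31).
Jun 23, 1636 → Jul 23, 1636: 30 days (June has 30).
Jul 23, 1636 → Aug 17, 1636: 25 days.
Total: 7696 days.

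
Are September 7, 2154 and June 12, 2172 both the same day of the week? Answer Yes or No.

No

From Sep 7, 2154 to Jun 12, 2172 is 6488 days.
6488 mod 7 = 6, so they are different weekdays.
(Sep 7, 2154 is a Saturday; Jun 12, 2172 is a Friday.)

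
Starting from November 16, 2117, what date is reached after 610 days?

July 19, 2119

+365 (one year) → Nov 16, 2118 (245 left).
Nov has 30 days: +15 → Dec 1, 2118 (230 left).
Dec has 31 days: +31 → Jan 1, 2119 (199 left).
Jan has 31 days: +31 → Feb 1, 2119 (168 left).
Feb has 28 days: +28 → Mar 1, 2119 (140 left).
Mar has 31 days: +31 → Apr 1, 2119 (109 left).
Apr has 30 days: +30 → May 1, 2119 (79 left).
May has 31 days: +31 → Jun 1, 2119 (48 left).
Jun has 30 days: +30 → Jul 1, 2119 (18 left).
+18 → Jul 19, 2119.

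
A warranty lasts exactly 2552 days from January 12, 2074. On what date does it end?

+365 (one year) → Jan 12, 2075 (2187 left).
+365 (one year) → Jan 12, 2076 (1822 left).
+366 (one year; includes Feb 29, 2076) → Jan 12, 2077 (1456 left).
+365 (one year) → Jan 12, 2078 (1091 left).
+365 (one year) → Jan 12, 2079 (726 left).
+365 (one year) → Jan 12, 2080 (361 left).
Jan has 31 days: +20 → Feb 1, 2080 (341 left).
Feb has 29 days: +29 → Mar 1, 2080 (312 left).
Mar has 31 days: +31 → Apr 1, 2080 (281 left).
Apr has 30 days: +30 → May 1, 2080 (251 left).
May has 31 days: +31 → Jun 1, 2080 (220 left).
Jun has 30 days: +30 → Jul 1, 2080 (190 left).
Jul has 31 days: +31 → Aug 1, 2080 (159 left).
Aug has 31 days: +31 → Sep 1, 2080 (128 left).
Sep has 30 days: +30 → Oct 1, 2080 (98 left).
Oct has 31 days: +31 → Nov 1, 2080 (67 left).
Nov has 30 days: +30 → Dec 1, 2080 (37 left).
Dec has 31 days: +31 → Jan 1, 2081 (6 left).
+6 → Jan 7, 2081.

January 7, 2081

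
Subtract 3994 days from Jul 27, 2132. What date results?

−366 (one year; includes Feb 29, 2132) → Jul 27, 2131 (3628 left).
−365 (one year) → Jul 27, 2130 (3263 left).
−365 (one year) → Jul 27, 2129 (2898 left).
−365 (one year) → Jul 27, 2128 (2533 left).
−366 (one year; includes Feb 29, 2128) → Jul 27, 2127 (2167 left).
−365 (one year) → Jul 27, 2126 (1802 left).
−365 (one year) → Jul 27, 2125 (1437 left).
−365 (one year) → Jul 27, 2124 (1072 left).
−366 (one year; includes Feb 29, 2124) → Jul 27, 2123 (706 left).
−365 (one year) → Jul 27, 2122 (341 left).
−27 → Jun 30, 2122 (end of Jun, 30 days; 314 left).
−30 → May 31, 2122 (end of May, 31 days; 284 left).
−31 → Apr 30, 2122 (end of Apr, 30 days; 253 left).
−30 → Mar 31, 2122 (end of Mar, 31 days; 223 left).
−31 → Feb 28, 2122 (end of Feb, 28 days; 192 left).
−28 → Jan 31, 2122 (end of Jan, 31 days; 164 left).
−31 → Dec 31, 2121 (end of Dec, 31 days; 133 left).
−31 → Nov 30, 2121 (end of Nov, 30 days; 102 left).
−30 → Oct 31, 2121 (end of Oct, 31 days; 72 left).
−31 → Sep 30, 2121 (end of Sep, 30 days; 41 left).
−30 → Aug 31, 2121 (end of Aug, 31 days; 11 left).
−11 → Aug 20, 2121.

August 20, 2121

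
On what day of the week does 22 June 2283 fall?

Friday

Doomsday rule: the anchor day for the 2200s is Friday. For year 83: 83÷12 = 6 r 11, and 11÷4 = 2, so 6+11+2 = 19.
Friday + 19 ≡ Wednesday — that's 2283's doomsday.
In June the doomsday date is Jun 6.
Jun 22 is 16 days after Jun 6; 16 mod 7 = 2, so Wednesday + 2 = Friday.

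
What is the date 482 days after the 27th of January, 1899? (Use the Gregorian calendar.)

May 24, 1900

+365 (one year) → Jan 27, 1900 (117 left).
Jan has 31 days: +5 → Feb 1, 1900 (112 left).
Feb has 28 days: +28 → Mar 1, 1900 (84 left).
Mar has 31 days: +31 → Apr 1, 1900 (53 left).
Apr has 30 days: +30 → May 1, 1900 (23 left).
+23 → May 24, 1900.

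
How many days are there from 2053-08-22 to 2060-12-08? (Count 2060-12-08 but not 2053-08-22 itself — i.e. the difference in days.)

2665

Aug 22, 2053 → Aug 22, 2054: 365 days.
Aug 22, 2054 → Aug 22, 2055: 365 days.
Aug 22, 2055 → Aug 22, 2056: 366 days (Feb 29, 2056 is in that span).
Aug 22, 2056 → Aug 22, 2057: 365 days.
Aug 22, 2057 → Aug 22, 2058: 365 days.
Aug 22, 2058 → Aug 22, 2059: 365 days.
Aug 22, 2059 → Aug 22, 2060: 366 days (Feb 29, 2060 is in that span).
Aug 22, 2060 → Sep 22, 2060: 31 days (August has 31).
Sep 22, 2060 → Oct 22, 2060: 30 days (September has 30).
Oct 22, 2060 → Nov 22, 2060: 31 days (October has 31).
Nov 22, 2060 → Dec 8, 2060: 16 days.
Total: 2665 days.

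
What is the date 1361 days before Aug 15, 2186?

November 23, 2182

−365 (one year) → Aug 15, 2185 (996 left).
−365 (one year) → Aug 15, 2184 (631 left).
−366 (one year; includes Feb 29, 2184) → Aug 15, 2183 (265 left).
−15 → Jul 31, 2183 (end of Jul, 31 days; 250 left).
−31 → Jun 30, 2183 (end of Jun, 30 days; 219 left).
−30 → May 31, 2183 (end of May, 31 days; 189 left).
−31 → Apr 30, 2183 (end of Apr, 30 days; 158 left).
−30 → Mar 31, 2183 (end of Mar, 31 days; 128 left).
−31 → Feb 28, 2183 (end of Feb, 28 days; 97 left).
−28 → Jan 31, 2183 (end of Jan, 31 days; 69 left).
−31 → Dec 31, 2182 (end of Dec, 31 days; 38 left).
−31 → Nov 30, 2182 (end of Nov, 30 days; 7 left).
−7 → Nov 23, 2182.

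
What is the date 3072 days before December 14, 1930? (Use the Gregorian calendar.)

July 17, 1922

−365 (one year) → Dec 14, 1929 (2707 left).
−365 (one year) → Dec 14, 1928 (2342 left).
−366 (one year; includes Feb 29, 1928) → Dec 14, 1927 (1976 left).
−365 (one year) → Dec 14, 1926 (1611 left).
−365 (one year) → Dec 14, 1925 (1246 left).
−365 (one year) → Dec 14, 1924 (881 left).
−366 (one year; includes Feb 29, 1924) → Dec 14, 1923 (515 left).
−365 (one year) → Dec 14, 1922 (150 left).
−14 → Nov 30, 1922 (end of Nov, 30 days; 136 left).
−30 → Oct 31, 1922 (end of Oct, 31 days; 106 left).
−31 → Sep 30, 1922 (end of Sep, 30 days; 75 left).
−30 → Aug 31, 1922 (end of Aug, 31 days; 45 left).
−31 → Jul 31, 1922 (end of Jul, 31 days; 14 left).
−14 → Jul 17, 1922.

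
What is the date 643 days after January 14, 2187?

+365 (one year) → Jan 14, 2188 (278 left).
Jan has 31 days: +18 → Feb 1, 2188 (260 left).
Feb has 29 days: +29 → Mar 1, 2188 (231 left).
Mar has 31 days: +31 → Apr 1, 2188 (200 left).
Apr has 30 days: +30 → May 1, 2188 (170 left).
May has 31 days: +31 → Jun 1, 2188 (139 left).
Jun has 30 days: +30 → Jul 1, 2188 (109 left).
Jul has 31 days: +31 → Aug 1, 2188 (78 left).
Aug has 31 days: +31 → Sep 1, 2188 (47 left).
Sep has 30 days: +30 → Oct 1, 2188 (17 left).
+17 → Oct 18, 2188.

October 18, 2188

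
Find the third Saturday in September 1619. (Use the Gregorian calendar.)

September 1, 1619 is a Sunday.
The first Saturday is therefore September 7 (6 days later).
The third Saturday is 7 + 2×7 = September 21.

September 21, 1619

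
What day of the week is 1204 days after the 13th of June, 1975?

First find the weekday of Jun 13, 1975. Doomsday rule: the anchor day for the 1900s is Wednesday. For year 75: 75÷12 = 6 r 3, and 3÷4 = 0, so 6+3+0 = 9.
Wednesday + 9 ≡ Friday — that's 1975's doomsday.
In June the doomsday date is Jun 6.
Jun 13 is 7 days after Jun 6; 7 mod 7 = 0, so Friday + 0 = Friday.
1204 mod 7 = 0, so 1204 days after a Friday is Friday + 0 = Friday.

Friday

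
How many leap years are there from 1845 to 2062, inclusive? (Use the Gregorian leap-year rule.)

53

Multiples of 4 in [1845,2062]: 54.
Of those, multiples of 100: 2 (not leap unless ÷400).
Multiples of 400: 1.
Leap years = 54 − 2 + 1 = 53.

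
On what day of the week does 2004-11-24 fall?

Wednesday

Doomsday rule: the anchor day for the 2000s is Tuesday. For year 04: 4÷12 = 0 r 4, and 4÷4 = 1, so 0+4+1 = 5.
Tuesday + 5 ≡ Sunday — that's 2004's doomsday.
In November the doomsday date is Nov 7.
Nov 24 is 17 days after Nov 7; 17 mod 7 = 3, so Sunday + 3 = Wednesday.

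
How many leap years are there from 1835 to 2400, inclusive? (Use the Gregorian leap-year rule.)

138

Multiples of 4 in [1835,2400]: 142.
Of those, multiples of 100: 6 (not leap unless ÷400).
Multiples of 400: 2.
Leap years = 142 − 6 + 2 = 138.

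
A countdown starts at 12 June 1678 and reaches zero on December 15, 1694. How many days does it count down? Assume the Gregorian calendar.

6030

Jun 12, 1678 → Jun 12, 1679: 365 days.
Jun 12, 1679 → Jun 12, 1680: 366 days (Feb 29, 1680 is in that span).
Jun 12, 1680 → Jun 12, 1681: 365 days.
Jun 12, 1681 → Jun 12, 1682: 365 days.
Jun 12, 1682 → Jun 12, 1683: 365 days.
Jun 12, 1683 → Jun 12, 1684: 366 days (Feb 29, 1684 is in that span).
Jun 12, 1684 → Jun 12, 1685: 365 days.
Jun 12, 1685 → Jun 12, 1686: 365 days.
Jun 12, 1686 → Jun 12, 1687: 365 days.
Jun 12, 1687 → Jun 12, 1688: 366 days (Feb 29, 1688 is in that span).
Jun 12, 1688 → Jun 12, 1689: 365 days.
Jun 12, 1689 → Jun 12, 1690: 365 days.
Jun 12, 1690 → Jun 12, 1691: 365 days.
Jun 12, 1691 → Jun 12, 1692: 366 days (Feb 29, 1692 is in that span).
Jun 12, 1692 → Jun 12, 1693: 365 days.
Jun 12, 1693 → Jun 12, 1694: 365 days.
Jun 12, 1694 → Jul 12, 1694: 30 days (June has 30).
Jul 12, 1694 → Aug 12, 1694: 31 days (July has 31).
Aug 12, 1694 → Sep 12, 1694: 31 days (August has 31).
Sep 12, 1694 → Oct 12, 1694: 30 days (September has 30).
Oct 12, 1694 → Nov 12, 1694: 31 days (October has 31).
Nov 12, 1694 → Dec 12, 1694: 30 days (November has 30).
Dec 12, 1694 → Dec 15, 1694: 3 days.
Total: 6030 days.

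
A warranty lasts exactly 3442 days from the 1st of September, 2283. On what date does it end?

February 2, 2293

+366 (one year; includes Feb 29, 2284) → Sep 1, 2284 (3076 left).
+365 (one year) → Sep 1, 2285 (2711 left).
+365 (one year) → Sep 1, 2286 (2346 left).
+365 (one year) → Sep 1, 2287 (1981 left).
+366 (one year; includes Feb 29, 2288) → Sep 1, 2288 (1615 left).
+365 (one year) → Sep 1, 2289 (1250 left).
+365 (one year) → Sep 1, 2290 (885 left).
+365 (one year) → Sep 1, 2291 (520 left).
+366 (one year; includes Feb 29, 2292) → Sep 1, 2292 (154 left).
Sep has 30 days: +30 → Oct 1, 2292 (124 left).
Oct has 31 days: +31 → Nov 1, 2292 (93 left).
Nov has 30 days: +30 → Dec 1, 2292 (63 left).
Dec has 31 days: +31 → Jan 1, 2293 (32 left).
Jan has 31 days: +31 → Feb 1, 2293 (1 left).
+1 → Feb 2, 2293.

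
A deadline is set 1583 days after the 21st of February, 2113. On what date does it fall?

+365 (one year) → Feb 21, 2114 (1218 left).
+365 (one year) → Feb 21, 2115 (853 left).
+365 (one year) → Feb 21, 2116 (488 left).
+366 (one year; includes Feb 29, 2116) → Feb 21, 2117 (122 left).
Feb has 28 days: +8 → Mar 1, 2117 (114 left).
Mar has 31 days: +31 → Apr 1, 2117 (83 left).
Apr has 30 days: +30 → May 1, 2117 (53 left).
May has 31 days: +31 → Jun 1, 2117 (22 left).
+22 → Jun 23, 2117.

June 23, 2117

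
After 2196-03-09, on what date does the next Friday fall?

Mar 9, 2196 is a Wednesday.
From Wednesday to the next Friday is 2 days.
Mar 9, 2196 + 2 = Mar 11, 2196.

March 11, 2196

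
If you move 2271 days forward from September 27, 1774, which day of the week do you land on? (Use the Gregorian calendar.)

Friday

Sep 27, 1774 is a Tuesday.
2271 mod 7 = 3, so 2271 days after a Tuesday is Tuesday + 3 = Friday.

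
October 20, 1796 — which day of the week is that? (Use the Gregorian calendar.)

Doomsday rule: the anchor day for the 1700s is Sunday. For year 96: 96÷12 = 8 r 0, and 0÷4 = 0, so 8+0+0 = 8.
Sunday + 8 ≡ Monday — that's 1796's doomsday.
In October the doomsday date is Oct 10.
Oct 20 is 10 days after Oct 10; 10 mod 7 = 3, so Monday + 3 = Thursday.

Thursday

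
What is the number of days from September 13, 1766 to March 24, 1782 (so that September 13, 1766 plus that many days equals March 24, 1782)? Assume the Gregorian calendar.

Sep 13, 1766 → Sep 13, 1767: 365 days.
Sep 13, 1767 → Sep 13, 1768: 366 days (Feb 29, 1768 is in that span).
Sep 13, 1768 → Sep 13, 1769: 365 days.
Sep 13, 1769 → Sep 13, 1770: 365 days.
Sep 13, 1770 → Sep 13, 1771: 365 days.
Sep 13, 1771 → Sep 13, 1772: 366 days (Feb 29, 1772 is in that span).
Sep 13, 1772 → Sep 13, 1773: 365 days.
Sep 13, 1773 → Sep 13, 1774: 365 days.
Sep 13, 1774 → Sep 13, 1775: 365 days.
Sep 13, 1775 → Sep 13, 1776: 366 days (Feb 29, 1776 is in that span).
Sep 13, 1776 → Sep 13, 1777: 365 days.
Sep 13, 1777 → Sep 13, 1778: 365 days.
Sep 13, 1778 → Sep 13, 1779: 365 days.
Sep 13, 1779 → Sep 13, 1780: 366 days (Feb 29, 1780 is in that span).
Sep 13, 1780 → Sep 13, 1781: 365 days.
Sep 13, 1781 → Oct 13, 1781: 30 days (September has 30).
Oct 13, 1781 → Nov 13, 1781: 31 days (October has 31).
Nov 13, 1781 → Dec 13, 1781: 30 days (November has 30).
Dec 13, 1781 → Jan 13, 1782: 31 days (December has 31).
Jan 13, 1782 → Feb 13, 1782: 31 days (January has 31).
Feb 13, 1782 → Mar 13, 1782: 28 days (February has 28).
Mar 13, 1782 → Mar 24, 1782: 11 days.
Total: 5671 days.

5671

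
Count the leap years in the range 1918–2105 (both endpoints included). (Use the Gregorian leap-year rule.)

46

Multiples of 4 in [1918,2105]: 47.
Of those, multiples of 100: 2 (not leap unless ÷400).
Multiples of 400: 1.
Leap years = 47 − 2 + 1 = 46.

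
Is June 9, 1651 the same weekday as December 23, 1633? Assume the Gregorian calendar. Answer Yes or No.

From Dec 23, 1633 to Jun 9, 1651 is 6377 days.
6377 mod 7 = 0, so they are the same weekday.
(Dec 23, 1633 is a Friday; Jun 9, 1651 is a Friday.)

Yes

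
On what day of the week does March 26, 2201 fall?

Thursday

Doomsday rule: the anchor day for the 2200s is Friday. For year 01: 1÷12 = 0 r 1, and 1÷4 = 0, so 0+1+0 = 1.
Friday + 1 ≡ Saturday — that's 2201's doomsday.
In March the doomsday date is Mar 14.
Mar 26 is 12 days after Mar 14; 12 mod 7 = 5, so Saturday + 5 = Thursday.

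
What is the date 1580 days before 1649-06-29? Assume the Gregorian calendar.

−365 (one year) → Jun 29, 1648 (1215 left).
−366 (one year; includes Feb 29, 1648) → Jun 29, 1647 (849 left).
−365 (one year) → Jun 29, 1646 (484 left).
−365 (one year) → Jun 29, 1645 (119 left).
−29 → May 31, 1645 (end of May, 31 days; 90 left).
−31 → Apr 30, 1645 (end of Apr, 30 days; 59 left).
−30 → Mar 31, 1645 (end of Mar, 31 days; 29 left).
−29 → Mar 2, 1645.

March 2, 1645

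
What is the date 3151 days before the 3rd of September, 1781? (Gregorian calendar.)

January 17, 1773

−365 (one year) → Sep 3, 1780 (2786 left).
−366 (one year; includes Feb 29, 1780) → Sep 3, 1779 (2420 left).
−365 (one year) → Sep 3, 1778 (2055 left).
−365 (one year) → Sep 3, 1777 (1690 left).
−365 (one year) → Sep 3, 1776 (1325 left).
−366 (one year; includes Feb 29, 1776) → Sep 3, 1775 (959 left).
−365 (one year) → Sep 3, 1774 (594 left).
−365 (one year) → Sep 3, 1773 (229 left).
−3 → Aug 31, 1773 (end of Aug, 31 days; 226 left).
−31 → Jul 31, 1773 (end of Jul, 31 days; 195 left).
−31 → Jun 30, 1773 (end of Jun, 30 days; 164 left).
−30 → May 31, 1773 (end of May, 31 days; 134 left).
−31 → Apr 30, 1773 (end of Apr, 30 days; 103 left).
−30 → Mar 31, 1773 (end of Mar, 31 days; 73 left).
−31 → Feb 28, 1773 (end of Feb, 28 days; 42 left).
−28 → Jan 31, 1773 (end of Jan, 31 days; 14 left).
−14 → Jan 17, 1773.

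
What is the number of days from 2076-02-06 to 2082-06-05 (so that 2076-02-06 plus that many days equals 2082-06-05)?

2311

Feb 6, 2076 → Feb 6, 2077: 366 days (Feb 29, 2076 is in that span).
Feb 6, 2077 → Feb 6, 2078: 365 days.
Feb 6, 2078 → Feb 6, 2079: 365 days.
Feb 6, 2079 → Feb 6, 2080: 365 days.
Feb 6, 2080 → Feb 6, 2081: 366 days (Feb 29, 2080 is in that span).
Feb 6, 2081 → Feb 6, 2082: 365 days.
Feb 6, 2082 → Mar 6, 2082: 28 days (February has 28).
Mar 6, 2082 → Apr 6, 2082: 31 days (March has 31).
Apr 6, 2082 → May 6, 2082: 30 days (April has 30).
May 6, 2082 → Jun 5, 2082: 30 days.
Total: 2311 days.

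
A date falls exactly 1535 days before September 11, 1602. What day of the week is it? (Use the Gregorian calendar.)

Sep 11, 1602 is a Wednesday.
1535 mod 7 = 2, so 1535 days before a Wednesday is Wednesday − 2 = Monday.

Monday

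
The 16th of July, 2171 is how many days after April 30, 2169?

Apr 30, 2169 → Apr 30, 2170: 365 days.
Apr 30, 2170 → Apr 30, 2171: 365 days.
Apr 30, 2171 → May 30, 2171: 30 days (April has 30).
May 30, 2171 → Jun 30, 2171: 31 days (May has 31).
Jun 30, 2171 → Jul 16, 2171: 16 days.
Total: 807 days.

807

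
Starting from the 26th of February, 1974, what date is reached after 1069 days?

+365 (one year) → Feb 26, 1975 (704 left).
+365 (one year) → Feb 26, 1976 (339 left).
Feb has 29 days: +4 → Mar 1, 1976 (335 left).
Mar has 31 days: +31 → Apr 1, 1976 (304 left).
Apr has 30 days: +30 → May 1, 1976 (274 left).
May has 31 days: +31 → Jun 1, 1976 (243 left).
Jun has 30 days: +30 → Jul 1, 1976 (213 left).
Jul has 31 days: +31 → Aug 1, 1976 (182 left).
Aug has 31 days: +31 → Sep 1, 1976 (151 left).
Sep has 30 days: +30 → Oct 1, 1976 (121 left).
Oct has 31 days: +31 → Nov 1, 1976 (90 left).
Nov has 30 days: +30 → Dec 1, 1976 (60 left).
Dec has 31 days: +31 → Jan 1, 1977 (29 left).
+29 → Jan 30, 1977.

January 30, 1977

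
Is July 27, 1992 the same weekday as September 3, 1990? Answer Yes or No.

Yes

From Sep 3, 1990 to Jul 27, 1992 is 693 days.
693 mod 7 = 0, so they are the same weekday.
(Sep 3, 1990 is a Monday; Jul 27, 1992 is a Monday.)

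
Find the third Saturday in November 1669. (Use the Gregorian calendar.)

November 16, 1669

November 1, 1669 is a Friday.
The first Saturday is therefore November 2 (1 days later).
The third Saturday is 2 + 2×7 = November 16.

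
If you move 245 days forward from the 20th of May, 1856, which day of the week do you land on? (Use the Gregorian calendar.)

First find the weekday of May 20, 1856. Doomsday rule: the anchor day for the 1800s is Friday. For year 56: 56÷12 = 4 r 8, and 8÷4 = 2, so 4+8+2 = 14.
Friday + 14 ≡ Friday — that's 1856's doomsday.
In May the doomsday date is May 9.
May 20 is 11 days after May 9; 11 mod 7 = 4, so Friday + 4 = Tuesday.
245 mod 7 = 0, so 245 days after a Tuesday is Tuesday + 0 = Tuesday.

Tuesday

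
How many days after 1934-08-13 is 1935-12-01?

Aug 13, 1934 → Aug 13, 1935: 365 days.
Aug 13, 1935 → Sep 13, 1935: 31 days (August has 31).
Sep 13, 1935 → Oct 13, 1935: 30 days (September has 30).
Oct 13, 1935 → Nov 13, 1935: 31 days (October has 31).
Nov 13, 1935 → Dec 1, 1935: 18 days.
Total: 475 days.

475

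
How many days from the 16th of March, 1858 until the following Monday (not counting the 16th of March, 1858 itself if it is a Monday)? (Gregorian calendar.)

6

Mar 16, 1858 is a Tuesday.
From Tuesday to the next Monday is 6 days.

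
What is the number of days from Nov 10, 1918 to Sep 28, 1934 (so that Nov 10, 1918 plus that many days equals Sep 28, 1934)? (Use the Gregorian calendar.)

Nov 10, 1918 → Nov 10, 1919: 365 days.
Nov 10, 1919 → Nov 10, 1920: 366 days (Feb 29, 1920 is in that span).
Nov 10, 1920 → Nov 10, 1921: 365 days.
Nov 10, 1921 → Nov 10, 1922: 365 days.
Nov 10, 1922 → Nov 10, 1923: 365 days.
Nov 10, 1923 → Nov 10, 1924: 366 days (Feb 29, 1924 is in that span).
Nov 10, 1924 → Nov 10, 1925: 365 days.
Nov 10, 1925 → Nov 10, 1926: 365 days.
Nov 10, 1926 → Nov 10, 1927: 365 days.
Nov 10, 1927 → Nov 10, 1928: 366 days (Feb 29, 1928 is in that span).
Nov 10, 1928 → Nov 10, 1929: 365 days.
Nov 10, 1929 → Nov 10, 1930: 365 days.
Nov 10, 1930 → Nov 10, 1931: 365 days.
Nov 10, 1931 → Nov 10, 1932: 366 days (Feb 29, 1932 is in that span).
Nov 10, 1932 → Nov 10, 1933: 365 days.
Nov 10, 1933 → Dec 10, 1933: 30 days (November has 30).
Dec 10, 1933 → Jan 10, 1934: 31 days (December has 31).
Jan 10, 1934 → Feb 10, 1934: 31 days (January has 31).
Feb 10, 1934 → Mar 10, 1934: 28 days (February has 28).
Mar 10, 1934 → Apr 10, 1934: 31 days (March has 31).
Apr 10, 1934 → May 10, 1934: 30 days (April has 30).
May 10, 1934 → Jun 10, 1934: 31 days (May has 31).
Jun 10, 1934 → Jul 10, 1934: 30 days (June has 30).
Jul 10, 1934 → Aug 10, 1934: 31 days (July has 31).
Aug 10, 1934 → Sep 10, 1934: 31 days (August has 31).
Sep 10, 1934 → Sep 28, 1934: 18 days.
Total: 5801 days.

5801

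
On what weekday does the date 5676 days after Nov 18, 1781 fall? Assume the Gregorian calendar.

First find the weekday of Nov 18, 1781. Doomsday rule: the anchor day for the 1700s is Sunday. For year 81: 81÷12 = 6 r 9, and 9÷4 = 2, so 6+9+2 = 17.
Sunday + 17 ≡ Wednesday — that's 1781's doomsday.
In November the doomsday date is Nov 7.
Nov 18 is 11 days after Nov 7; 11 mod 7 = 4, so Wednesday + 4 = Sunday.
5676 mod 7 = 6, so 5676 days after a Sunday is Sunday + 6 = Saturday.

Saturday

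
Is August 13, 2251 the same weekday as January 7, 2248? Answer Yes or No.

No

From Jan 7, 2248 to Aug 13, 2251 is 1314 days.
1314 mod 7 = 5, so they are different weekdays.
(Jan 7, 2248 is a Friday; Aug 13, 2251 is a Wednesday.)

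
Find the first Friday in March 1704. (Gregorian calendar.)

March 7, 1704

March 1, 1704 is a Saturday.
The first Friday is therefore March 7 (6 days later).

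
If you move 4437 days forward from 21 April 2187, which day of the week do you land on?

Friday

Apr 21, 2187 is a Saturday.
4437 mod 7 = 6, so 4437 days after a Saturday is Saturday + 6 = Friday.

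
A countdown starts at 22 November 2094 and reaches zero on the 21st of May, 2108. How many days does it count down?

Nov 22, 2094 → Nov 22, 2095: 365 days.
Nov 22, 2095 → Nov 22, 2096: 366 days (Feb 29, 2096 is in that span).
Nov 22, 2096 → Nov 22, 2097: 365 days.
Nov 22, 2097 → Nov 22, 2098: 365 days.
Nov 22, 2098 → Nov 22, 2099: 365 days.
Nov 22, 2099 → Nov 22, 2100: 365 days.
Nov 22, 2100 → Nov 22, 2101: 365 days.
Nov 22, 2101 → Nov 22, 2102: 365 days.
Nov 22, 2102 → Nov 22, 2103: 365 days.
Nov 22, 2103 → Nov 22, 2104: 366 days (Feb 29, 2104 is in that span).
Nov 22, 2104 → Nov 22, 2105: 365 days.
Nov 22, 2105 → Nov 22, 2106: 365 days.
Nov 22, 2106 → Nov 22, 2107: 365 days.
Nov 22, 2107 → Dec 22, 2107: 30 days (November has 30).
Dec 22, 2107 → Jan 22, 2108: 31 days (December has 31).
Jan 22, 2108 → Feb 22, 2108: 31 days (January has 31).
Feb 22, 2108 → Mar 22, 2108: 29 days (February has 29).
Mar 22, 2108 → Apr 22, 2108: 31 days (March has 31).
Apr 22, 2108 → May 21, 2108: 29 days.
Total: 4928 days.

4928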